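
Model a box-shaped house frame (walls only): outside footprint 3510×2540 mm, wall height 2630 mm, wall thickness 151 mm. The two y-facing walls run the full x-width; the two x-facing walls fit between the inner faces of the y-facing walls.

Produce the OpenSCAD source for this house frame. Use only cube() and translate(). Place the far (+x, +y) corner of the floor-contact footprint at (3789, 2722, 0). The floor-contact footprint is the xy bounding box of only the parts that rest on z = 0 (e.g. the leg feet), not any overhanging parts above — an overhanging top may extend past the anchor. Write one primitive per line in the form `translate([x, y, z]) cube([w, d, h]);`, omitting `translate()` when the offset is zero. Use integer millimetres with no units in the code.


translate([279, 182, 0]) cube([3510, 151, 2630]);
translate([279, 2571, 0]) cube([3510, 151, 2630]);
translate([279, 333, 0]) cube([151, 2238, 2630]);
translate([3638, 333, 0]) cube([151, 2238, 2630]);


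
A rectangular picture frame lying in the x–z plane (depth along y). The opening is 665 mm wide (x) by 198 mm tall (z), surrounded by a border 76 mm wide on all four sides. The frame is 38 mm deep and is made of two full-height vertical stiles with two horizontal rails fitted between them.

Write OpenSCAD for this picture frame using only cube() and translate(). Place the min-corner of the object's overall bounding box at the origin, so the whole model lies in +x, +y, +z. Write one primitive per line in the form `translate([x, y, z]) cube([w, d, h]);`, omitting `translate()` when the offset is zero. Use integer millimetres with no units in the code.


cube([76, 38, 350]);
translate([741, 0, 0]) cube([76, 38, 350]);
translate([76, 0, 0]) cube([665, 38, 76]);
translate([76, 0, 274]) cube([665, 38, 76]);


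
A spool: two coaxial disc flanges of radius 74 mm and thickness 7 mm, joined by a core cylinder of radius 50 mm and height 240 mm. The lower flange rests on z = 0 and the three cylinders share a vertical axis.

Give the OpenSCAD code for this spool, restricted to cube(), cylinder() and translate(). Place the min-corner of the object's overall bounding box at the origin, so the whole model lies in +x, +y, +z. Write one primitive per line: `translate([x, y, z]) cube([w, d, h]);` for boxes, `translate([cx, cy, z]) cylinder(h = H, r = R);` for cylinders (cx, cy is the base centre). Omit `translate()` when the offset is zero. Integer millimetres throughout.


translate([74, 74, 0]) cylinder(h = 7, r = 74);
translate([74, 74, 7]) cylinder(h = 240, r = 50);
translate([74, 74, 247]) cylinder(h = 7, r = 74);


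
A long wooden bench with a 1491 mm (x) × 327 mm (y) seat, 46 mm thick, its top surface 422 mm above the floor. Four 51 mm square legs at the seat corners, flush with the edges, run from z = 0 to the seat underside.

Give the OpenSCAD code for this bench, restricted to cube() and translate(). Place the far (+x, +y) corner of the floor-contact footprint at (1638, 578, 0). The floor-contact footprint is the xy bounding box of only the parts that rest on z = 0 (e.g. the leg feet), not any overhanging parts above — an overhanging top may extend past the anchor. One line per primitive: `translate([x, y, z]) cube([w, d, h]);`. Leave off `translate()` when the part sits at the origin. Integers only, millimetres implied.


translate([147, 251, 376]) cube([1491, 327, 46]);
translate([147, 251, 0]) cube([51, 51, 376]);
translate([147, 527, 0]) cube([51, 51, 376]);
translate([1587, 251, 0]) cube([51, 51, 376]);
translate([1587, 527, 0]) cube([51, 51, 376]);


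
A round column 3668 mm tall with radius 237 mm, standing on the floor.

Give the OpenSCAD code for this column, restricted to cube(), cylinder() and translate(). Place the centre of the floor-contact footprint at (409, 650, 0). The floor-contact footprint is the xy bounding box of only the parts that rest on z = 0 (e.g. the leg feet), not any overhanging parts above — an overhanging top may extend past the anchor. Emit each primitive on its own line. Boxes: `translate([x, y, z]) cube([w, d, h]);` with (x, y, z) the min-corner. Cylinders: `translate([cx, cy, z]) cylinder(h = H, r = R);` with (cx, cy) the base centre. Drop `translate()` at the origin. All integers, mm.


translate([409, 650, 0]) cylinder(h = 3668, r = 237);


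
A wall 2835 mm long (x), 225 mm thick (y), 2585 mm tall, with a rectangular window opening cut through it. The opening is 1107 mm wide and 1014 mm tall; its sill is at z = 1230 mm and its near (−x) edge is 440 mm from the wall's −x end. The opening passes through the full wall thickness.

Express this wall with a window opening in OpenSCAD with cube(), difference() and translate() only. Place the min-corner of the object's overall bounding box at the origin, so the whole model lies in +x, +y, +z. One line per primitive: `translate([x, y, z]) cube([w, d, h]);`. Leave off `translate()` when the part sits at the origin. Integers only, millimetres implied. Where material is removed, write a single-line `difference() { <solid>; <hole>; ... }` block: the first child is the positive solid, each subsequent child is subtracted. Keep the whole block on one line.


difference() { cube([2835, 225, 2585]); translate([440, 0, 1230]) cube([1107, 225, 1014]); }


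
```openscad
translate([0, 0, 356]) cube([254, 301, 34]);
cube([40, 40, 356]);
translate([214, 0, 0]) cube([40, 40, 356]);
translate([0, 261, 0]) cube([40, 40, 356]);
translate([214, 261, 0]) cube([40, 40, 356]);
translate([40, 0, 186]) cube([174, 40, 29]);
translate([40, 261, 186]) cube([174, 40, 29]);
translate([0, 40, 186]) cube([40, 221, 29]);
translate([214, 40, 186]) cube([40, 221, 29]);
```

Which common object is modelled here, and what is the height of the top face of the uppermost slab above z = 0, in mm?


A stool. The seat height is 390 mm.

A 254×301×34 slab at z = 356 on four corner posts — a stool. The seat top is 356 + 34 = 390 mm.


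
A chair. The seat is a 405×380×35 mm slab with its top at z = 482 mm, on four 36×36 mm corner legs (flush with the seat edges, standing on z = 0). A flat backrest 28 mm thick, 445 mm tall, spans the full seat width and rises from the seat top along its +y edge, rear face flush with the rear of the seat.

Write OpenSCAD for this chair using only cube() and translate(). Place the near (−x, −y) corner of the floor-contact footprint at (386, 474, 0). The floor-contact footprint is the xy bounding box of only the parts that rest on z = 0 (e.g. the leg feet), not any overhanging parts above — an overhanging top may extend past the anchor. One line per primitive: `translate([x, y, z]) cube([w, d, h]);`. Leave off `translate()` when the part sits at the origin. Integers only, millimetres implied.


translate([386, 474, 447]) cube([405, 380, 35]);
translate([386, 474, 0]) cube([36, 36, 447]);
translate([755, 474, 0]) cube([36, 36, 447]);
translate([386, 818, 0]) cube([36, 36, 447]);
translate([755, 818, 0]) cube([36, 36, 447]);
translate([386, 826, 482]) cube([405, 28, 445]);


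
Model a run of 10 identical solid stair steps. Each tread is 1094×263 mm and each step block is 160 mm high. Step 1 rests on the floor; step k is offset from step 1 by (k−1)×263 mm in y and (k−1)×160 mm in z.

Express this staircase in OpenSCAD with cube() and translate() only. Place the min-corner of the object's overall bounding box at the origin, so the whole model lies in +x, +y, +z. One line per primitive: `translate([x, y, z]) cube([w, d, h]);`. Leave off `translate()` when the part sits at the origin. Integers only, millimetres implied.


cube([1094, 263, 160]);
translate([0, 263, 160]) cube([1094, 263, 160]);
translate([0, 526, 320]) cube([1094, 263, 160]);
translate([0, 789, 480]) cube([1094, 263, 160]);
translate([0, 1052, 640]) cube([1094, 263, 160]);
translate([0, 1315, 800]) cube([1094, 263, 160]);
translate([0, 1578, 960]) cube([1094, 263, 160]);
translate([0, 1841, 1120]) cube([1094, 263, 160]);
translate([0, 2104, 1280]) cube([1094, 263, 160]);
translate([0, 2367, 1440]) cube([1094, 263, 160]);


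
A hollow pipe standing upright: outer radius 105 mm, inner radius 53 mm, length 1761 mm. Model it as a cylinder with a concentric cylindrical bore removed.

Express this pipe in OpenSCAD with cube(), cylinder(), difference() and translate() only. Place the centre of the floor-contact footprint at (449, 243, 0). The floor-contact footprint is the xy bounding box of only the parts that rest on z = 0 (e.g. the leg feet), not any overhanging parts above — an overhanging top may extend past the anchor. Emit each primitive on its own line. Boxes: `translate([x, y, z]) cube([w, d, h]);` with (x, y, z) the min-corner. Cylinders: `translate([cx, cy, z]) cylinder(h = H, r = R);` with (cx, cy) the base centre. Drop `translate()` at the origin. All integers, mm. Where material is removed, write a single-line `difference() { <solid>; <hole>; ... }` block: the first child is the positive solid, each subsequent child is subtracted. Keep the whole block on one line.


difference() { translate([449, 243, 0]) cylinder(h = 1761, r = 105); translate([449, 243, 0]) cylinder(h = 1761, r = 53); }


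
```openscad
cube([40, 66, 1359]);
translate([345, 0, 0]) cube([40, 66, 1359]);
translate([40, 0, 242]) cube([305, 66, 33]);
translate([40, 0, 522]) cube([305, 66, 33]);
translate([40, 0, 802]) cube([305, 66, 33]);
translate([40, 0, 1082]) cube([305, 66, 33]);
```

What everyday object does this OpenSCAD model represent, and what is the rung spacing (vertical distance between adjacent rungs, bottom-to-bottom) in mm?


A ladder. The rung spacing is 280 mm.

Two tall 40×66 posts with 4 short bars between them — a ladder. Adjacent rungs sit at z = 242 and z = 522, so the spacing is 522 − 242 = 280 mm.


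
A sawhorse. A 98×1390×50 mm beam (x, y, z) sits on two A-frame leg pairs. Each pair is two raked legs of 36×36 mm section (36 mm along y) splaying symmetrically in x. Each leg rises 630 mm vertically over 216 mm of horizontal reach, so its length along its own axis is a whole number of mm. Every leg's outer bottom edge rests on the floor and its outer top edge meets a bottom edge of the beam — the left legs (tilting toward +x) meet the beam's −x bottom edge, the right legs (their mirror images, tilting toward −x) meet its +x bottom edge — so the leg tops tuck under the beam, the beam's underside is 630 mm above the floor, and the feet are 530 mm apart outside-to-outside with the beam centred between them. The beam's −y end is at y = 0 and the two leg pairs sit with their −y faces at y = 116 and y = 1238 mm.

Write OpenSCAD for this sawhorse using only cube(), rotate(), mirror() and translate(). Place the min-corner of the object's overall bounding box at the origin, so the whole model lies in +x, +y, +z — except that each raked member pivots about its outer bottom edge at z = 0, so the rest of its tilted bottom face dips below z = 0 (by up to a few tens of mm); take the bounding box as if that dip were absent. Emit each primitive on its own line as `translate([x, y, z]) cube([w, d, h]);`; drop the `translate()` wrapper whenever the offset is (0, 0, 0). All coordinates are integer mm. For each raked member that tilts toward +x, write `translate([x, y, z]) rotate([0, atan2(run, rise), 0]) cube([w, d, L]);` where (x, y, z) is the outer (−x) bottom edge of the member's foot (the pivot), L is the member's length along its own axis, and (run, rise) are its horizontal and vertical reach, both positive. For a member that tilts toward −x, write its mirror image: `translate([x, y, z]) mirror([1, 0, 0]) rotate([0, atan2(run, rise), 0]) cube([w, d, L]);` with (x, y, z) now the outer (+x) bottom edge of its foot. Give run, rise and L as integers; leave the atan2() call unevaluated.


translate([216, 0, 630]) cube([98, 1390, 50]);
translate([0, 116, 0]) rotate([0, atan2(216, 630), 0]) cube([36, 36, 666]);
translate([530, 116, 0]) mirror([1, 0, 0]) rotate([0, atan2(216, 630), 0]) cube([36, 36, 666]);
translate([0, 1238, 0]) rotate([0, atan2(216, 630), 0]) cube([36, 36, 666]);
translate([530, 1238, 0]) mirror([1, 0, 0]) rotate([0, atan2(216, 630), 0]) cube([36, 36, 666]);


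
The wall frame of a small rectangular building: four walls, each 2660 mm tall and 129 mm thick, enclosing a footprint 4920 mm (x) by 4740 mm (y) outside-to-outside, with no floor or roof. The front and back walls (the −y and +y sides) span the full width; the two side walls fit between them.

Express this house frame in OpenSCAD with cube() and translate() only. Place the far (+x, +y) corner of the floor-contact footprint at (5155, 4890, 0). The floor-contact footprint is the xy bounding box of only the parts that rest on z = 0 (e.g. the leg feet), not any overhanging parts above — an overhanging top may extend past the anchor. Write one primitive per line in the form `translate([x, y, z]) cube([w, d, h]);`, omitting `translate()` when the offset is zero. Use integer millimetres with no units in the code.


translate([235, 150, 0]) cube([4920, 129, 2660]);
translate([235, 4761, 0]) cube([4920, 129, 2660]);
translate([235, 279, 0]) cube([129, 4482, 2660]);
translate([5026, 279, 0]) cube([129, 4482, 2660]);


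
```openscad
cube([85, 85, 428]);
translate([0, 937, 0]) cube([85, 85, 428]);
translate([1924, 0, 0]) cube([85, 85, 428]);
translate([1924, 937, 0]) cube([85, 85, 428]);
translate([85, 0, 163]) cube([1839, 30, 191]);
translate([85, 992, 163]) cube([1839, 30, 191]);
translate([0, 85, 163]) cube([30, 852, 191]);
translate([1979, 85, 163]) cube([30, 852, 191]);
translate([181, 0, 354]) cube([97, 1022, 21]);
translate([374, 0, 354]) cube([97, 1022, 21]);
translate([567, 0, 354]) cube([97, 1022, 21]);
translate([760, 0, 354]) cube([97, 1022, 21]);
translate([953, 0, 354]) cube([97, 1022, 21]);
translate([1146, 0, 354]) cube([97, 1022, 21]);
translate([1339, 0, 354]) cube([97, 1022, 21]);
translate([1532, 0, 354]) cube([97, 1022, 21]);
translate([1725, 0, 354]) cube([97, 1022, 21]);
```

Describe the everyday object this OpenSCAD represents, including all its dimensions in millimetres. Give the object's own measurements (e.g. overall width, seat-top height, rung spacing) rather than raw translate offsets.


A bed frame 2009 mm long (x) by 1022 mm wide (y). Four 85×85 mm corner posts, 428 mm tall, at the corners of the footprint. Four rails of 30 mm thickness and 191 mm height run between adjacent posts with their undersides at z = 163 mm, their outer faces flush with the outside of the frame (the two x-running rails run between the posts' inner faces; the two y-running rails run between the posts' inner faces). 9 slats, each 97 mm wide (x) and 21 mm thick, lie across the top of the two x-running rails, running the full 1022 mm width of the frame in y; along x they sit between the end posts with a 96 mm gap after the −x posts and between neighbouring slats, leaving 102 mm before the +x posts.


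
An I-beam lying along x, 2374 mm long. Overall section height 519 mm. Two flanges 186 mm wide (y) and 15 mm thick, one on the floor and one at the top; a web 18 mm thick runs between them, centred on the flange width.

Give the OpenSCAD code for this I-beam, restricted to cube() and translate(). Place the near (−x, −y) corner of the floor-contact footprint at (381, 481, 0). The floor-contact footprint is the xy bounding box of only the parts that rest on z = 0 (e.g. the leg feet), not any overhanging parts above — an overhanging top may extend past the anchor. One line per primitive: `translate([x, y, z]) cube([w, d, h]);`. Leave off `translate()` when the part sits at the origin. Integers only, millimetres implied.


translate([381, 481, 0]) cube([2374, 186, 15]);
translate([381, 565, 15]) cube([2374, 18, 489]);
translate([381, 481, 504]) cube([2374, 186, 15]);


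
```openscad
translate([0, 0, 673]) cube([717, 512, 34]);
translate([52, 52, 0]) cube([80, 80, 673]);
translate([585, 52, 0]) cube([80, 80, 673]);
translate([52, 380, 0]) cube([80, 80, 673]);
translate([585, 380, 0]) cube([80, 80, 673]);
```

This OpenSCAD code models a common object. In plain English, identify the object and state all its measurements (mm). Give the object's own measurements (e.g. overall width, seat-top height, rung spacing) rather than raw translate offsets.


A rectangular dining table. The top is 717×512×34 mm with its upper surface at z = 707 mm. It stands on four 80×80 mm square legs, each inset 52 mm from the nearest pair of top edges, running from the floor to the underside of the top.


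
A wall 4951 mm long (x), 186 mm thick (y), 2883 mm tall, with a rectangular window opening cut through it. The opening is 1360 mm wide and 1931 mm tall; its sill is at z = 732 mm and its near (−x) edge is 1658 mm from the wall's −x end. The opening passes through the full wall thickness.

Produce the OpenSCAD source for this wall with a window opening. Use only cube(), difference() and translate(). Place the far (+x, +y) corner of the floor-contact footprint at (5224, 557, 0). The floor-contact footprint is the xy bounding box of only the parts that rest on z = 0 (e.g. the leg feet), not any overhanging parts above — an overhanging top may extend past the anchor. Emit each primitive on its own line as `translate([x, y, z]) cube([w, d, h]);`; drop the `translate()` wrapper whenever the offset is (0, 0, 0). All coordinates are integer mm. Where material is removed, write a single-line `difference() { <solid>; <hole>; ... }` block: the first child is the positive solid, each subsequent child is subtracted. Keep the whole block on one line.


difference() { translate([273, 371, 0]) cube([4951, 186, 2883]); translate([1931, 371, 732]) cube([1360, 186, 1931]); }


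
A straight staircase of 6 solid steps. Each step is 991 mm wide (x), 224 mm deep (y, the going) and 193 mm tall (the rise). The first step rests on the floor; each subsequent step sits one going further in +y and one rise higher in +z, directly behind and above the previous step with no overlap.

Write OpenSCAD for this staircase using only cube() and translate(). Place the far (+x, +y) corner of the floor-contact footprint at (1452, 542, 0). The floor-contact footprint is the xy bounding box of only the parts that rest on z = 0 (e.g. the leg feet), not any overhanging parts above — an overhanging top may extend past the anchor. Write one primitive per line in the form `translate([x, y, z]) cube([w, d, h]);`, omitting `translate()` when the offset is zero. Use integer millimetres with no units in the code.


translate([461, 318, 0]) cube([991, 224, 193]);
translate([461, 542, 193]) cube([991, 224, 193]);
translate([461, 766, 386]) cube([991, 224, 193]);
translate([461, 990, 579]) cube([991, 224, 193]);
translate([461, 1214, 772]) cube([991, 224, 193]);
translate([461, 1438, 965]) cube([991, 224, 193]);


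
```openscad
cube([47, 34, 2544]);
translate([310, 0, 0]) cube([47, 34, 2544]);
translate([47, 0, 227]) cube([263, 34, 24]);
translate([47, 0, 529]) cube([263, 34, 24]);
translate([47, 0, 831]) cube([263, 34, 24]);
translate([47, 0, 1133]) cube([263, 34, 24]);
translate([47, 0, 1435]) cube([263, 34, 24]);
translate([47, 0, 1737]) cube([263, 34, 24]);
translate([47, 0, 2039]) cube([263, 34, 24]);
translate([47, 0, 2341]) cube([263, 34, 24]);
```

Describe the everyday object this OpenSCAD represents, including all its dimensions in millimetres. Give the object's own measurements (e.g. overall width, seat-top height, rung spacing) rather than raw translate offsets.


A straight ladder. Two 47×34 mm vertical rails, 2544 mm tall, stand 357 mm apart (outside-to-outside) with their front faces coplanar on the −y side. 8 rungs, each 34 mm deep and 24 mm tall, span between the inner faces of the rails, front faces flush with the rails. The lowest rung's underside is at z = 227 mm and rungs are spaced 302 mm apart (underside to underside).


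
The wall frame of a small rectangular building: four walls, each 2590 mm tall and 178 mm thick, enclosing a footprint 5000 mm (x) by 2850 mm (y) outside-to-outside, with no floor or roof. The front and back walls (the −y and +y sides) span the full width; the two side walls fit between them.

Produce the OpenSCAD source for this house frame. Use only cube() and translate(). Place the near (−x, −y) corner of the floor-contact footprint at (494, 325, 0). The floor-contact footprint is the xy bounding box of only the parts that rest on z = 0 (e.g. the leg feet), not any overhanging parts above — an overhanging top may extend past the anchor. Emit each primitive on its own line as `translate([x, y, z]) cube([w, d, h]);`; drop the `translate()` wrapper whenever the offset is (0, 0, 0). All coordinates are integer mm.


translate([494, 325, 0]) cube([5000, 178, 2590]);
translate([494, 2997, 0]) cube([5000, 178, 2590]);
translate([494, 503, 0]) cube([178, 2494, 2590]);
translate([5316, 503, 0]) cube([178, 2494, 2590]);


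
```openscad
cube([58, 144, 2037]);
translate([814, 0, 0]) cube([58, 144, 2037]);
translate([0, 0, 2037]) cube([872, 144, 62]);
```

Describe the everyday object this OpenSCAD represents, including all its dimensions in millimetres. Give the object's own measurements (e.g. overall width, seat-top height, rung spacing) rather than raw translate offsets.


A door frame. The clear opening is 756 mm wide and 2037 mm high. Two 58 mm wide jambs, 144 mm deep, stand either side of the opening from the floor to the top of the opening. A 62 mm thick head sits across the top of both jambs, spanning the full outside width of the frame.


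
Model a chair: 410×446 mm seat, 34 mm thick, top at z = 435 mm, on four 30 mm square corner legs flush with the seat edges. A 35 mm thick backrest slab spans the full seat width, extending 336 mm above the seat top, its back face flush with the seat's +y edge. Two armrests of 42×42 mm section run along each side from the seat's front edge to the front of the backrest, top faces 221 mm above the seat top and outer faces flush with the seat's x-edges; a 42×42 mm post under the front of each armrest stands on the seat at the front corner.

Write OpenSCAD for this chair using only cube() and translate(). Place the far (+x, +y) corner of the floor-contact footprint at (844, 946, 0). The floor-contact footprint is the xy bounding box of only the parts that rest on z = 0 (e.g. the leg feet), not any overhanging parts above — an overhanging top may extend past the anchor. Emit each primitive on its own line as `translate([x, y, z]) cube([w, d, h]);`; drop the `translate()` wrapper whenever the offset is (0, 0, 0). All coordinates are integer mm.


// leg_h = 435 - 34 = 401
// arm post h = 221 - 42 = 179
translate([434, 500, 401]) cube([410, 446, 34]);
translate([434, 500, 0]) cube([30, 30, 401]);
translate([814, 500, 0]) cube([30, 30, 401]);
translate([434, 916, 0]) cube([30, 30, 401]);
translate([814, 916, 0]) cube([30, 30, 401]);
translate([434, 911, 435]) cube([410, 35, 336]);
translate([434, 500, 614]) cube([42, 411, 42]);
translate([802, 500, 614]) cube([42, 411, 42]);
translate([434, 500, 435]) cube([42, 42, 179]);
translate([802, 500, 435]) cube([42, 42, 179]);


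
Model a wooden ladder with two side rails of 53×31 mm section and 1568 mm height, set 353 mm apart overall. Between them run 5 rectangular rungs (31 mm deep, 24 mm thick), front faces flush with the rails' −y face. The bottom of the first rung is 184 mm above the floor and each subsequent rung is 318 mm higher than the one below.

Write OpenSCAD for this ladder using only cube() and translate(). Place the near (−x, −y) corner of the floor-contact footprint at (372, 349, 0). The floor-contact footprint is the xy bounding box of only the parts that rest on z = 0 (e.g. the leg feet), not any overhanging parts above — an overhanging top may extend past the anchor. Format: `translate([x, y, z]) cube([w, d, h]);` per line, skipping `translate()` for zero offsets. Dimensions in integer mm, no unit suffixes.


translate([372, 349, 0]) cube([53, 31, 1568]);
translate([672, 349, 0]) cube([53, 31, 1568]);
translate([425, 349, 184]) cube([247, 31, 24]);
translate([425, 349, 502]) cube([247, 31, 24]);
translate([425, 349, 820]) cube([247, 31, 24]);
translate([425, 349, 1138]) cube([247, 31, 24]);
translate([425, 349, 1456]) cube([247, 31, 24]);


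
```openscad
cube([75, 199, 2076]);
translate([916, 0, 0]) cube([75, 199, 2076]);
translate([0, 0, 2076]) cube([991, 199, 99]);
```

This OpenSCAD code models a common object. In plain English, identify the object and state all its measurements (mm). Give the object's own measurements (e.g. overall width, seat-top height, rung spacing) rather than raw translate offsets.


A door frame. The clear opening is 841 mm wide and 2076 mm high. Two 75 mm wide jambs, 199 mm deep, stand either side of the opening from the floor to the top of the opening. A 99 mm thick head sits across the top of both jambs, spanning the full outside width of the frame.


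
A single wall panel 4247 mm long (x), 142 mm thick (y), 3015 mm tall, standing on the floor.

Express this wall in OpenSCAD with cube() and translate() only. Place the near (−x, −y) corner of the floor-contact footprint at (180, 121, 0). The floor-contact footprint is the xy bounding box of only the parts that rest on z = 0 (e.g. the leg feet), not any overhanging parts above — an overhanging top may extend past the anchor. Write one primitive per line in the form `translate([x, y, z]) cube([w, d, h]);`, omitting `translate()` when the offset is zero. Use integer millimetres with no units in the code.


translate([180, 121, 0]) cube([4247, 142, 3015]);


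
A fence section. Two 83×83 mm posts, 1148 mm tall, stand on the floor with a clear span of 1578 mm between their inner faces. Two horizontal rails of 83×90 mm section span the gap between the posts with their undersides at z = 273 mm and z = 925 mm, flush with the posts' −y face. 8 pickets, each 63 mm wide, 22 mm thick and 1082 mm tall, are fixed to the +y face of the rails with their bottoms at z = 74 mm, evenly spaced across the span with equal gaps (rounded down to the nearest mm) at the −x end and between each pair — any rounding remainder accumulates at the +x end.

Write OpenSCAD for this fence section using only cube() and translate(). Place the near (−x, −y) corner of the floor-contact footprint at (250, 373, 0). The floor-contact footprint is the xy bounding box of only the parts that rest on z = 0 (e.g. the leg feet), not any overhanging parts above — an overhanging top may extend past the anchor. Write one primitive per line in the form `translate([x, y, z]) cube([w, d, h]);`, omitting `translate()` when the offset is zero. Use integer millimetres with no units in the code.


translate([250, 373, 0]) cube([83, 83, 1148]);
translate([1911, 373, 0]) cube([83, 83, 1148]);
translate([333, 373, 273]) cube([1578, 83, 90]);
translate([333, 373, 925]) cube([1578, 83, 90]);
translate([452, 456, 74]) cube([63, 22, 1082]);
translate([634, 456, 74]) cube([63, 22, 1082]);
translate([816, 456, 74]) cube([63, 22, 1082]);
translate([998, 456, 74]) cube([63, 22, 1082]);
translate([1180, 456, 74]) cube([63, 22, 1082]);
translate([1362, 456, 74]) cube([63, 22, 1082]);
translate([1544, 456, 74]) cube([63, 22, 1082]);
translate([1726, 456, 74]) cube([63, 22, 1082]);


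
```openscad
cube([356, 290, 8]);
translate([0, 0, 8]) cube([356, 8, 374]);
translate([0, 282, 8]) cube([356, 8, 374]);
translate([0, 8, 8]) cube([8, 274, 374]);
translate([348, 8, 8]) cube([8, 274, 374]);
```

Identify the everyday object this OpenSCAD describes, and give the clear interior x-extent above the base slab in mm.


An open box. The internal width is 340 mm.

A 356×290 base slab with four walls standing on it — an open box. The base is 356 mm wide and the walls are 8 mm thick, so the internal width is 356 − 2 × 8 = 340 mm.


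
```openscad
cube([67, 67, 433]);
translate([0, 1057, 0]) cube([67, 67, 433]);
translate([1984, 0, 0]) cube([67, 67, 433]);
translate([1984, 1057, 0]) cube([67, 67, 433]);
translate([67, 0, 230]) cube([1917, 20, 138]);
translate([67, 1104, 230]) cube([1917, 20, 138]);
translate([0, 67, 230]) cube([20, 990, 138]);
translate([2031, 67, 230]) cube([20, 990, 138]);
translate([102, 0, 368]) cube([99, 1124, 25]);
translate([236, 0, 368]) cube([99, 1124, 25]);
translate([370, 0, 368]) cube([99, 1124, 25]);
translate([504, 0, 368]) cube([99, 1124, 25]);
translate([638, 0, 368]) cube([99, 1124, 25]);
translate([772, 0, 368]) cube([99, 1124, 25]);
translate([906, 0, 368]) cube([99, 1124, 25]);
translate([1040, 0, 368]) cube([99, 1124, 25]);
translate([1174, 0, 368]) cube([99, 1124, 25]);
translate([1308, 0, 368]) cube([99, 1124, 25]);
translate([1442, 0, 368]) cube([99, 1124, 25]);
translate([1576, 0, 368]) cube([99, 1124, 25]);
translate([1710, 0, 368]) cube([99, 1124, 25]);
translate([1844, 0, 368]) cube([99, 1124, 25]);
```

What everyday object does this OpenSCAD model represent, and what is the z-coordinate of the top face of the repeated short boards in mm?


A bed frame. The slat-top height is 393 mm.

Four posts, four rails, and a row of slats — a bed frame. Slats sit on the rails at z = 230 + 138 = 368; with slat thickness 25, the top is 393 mm.


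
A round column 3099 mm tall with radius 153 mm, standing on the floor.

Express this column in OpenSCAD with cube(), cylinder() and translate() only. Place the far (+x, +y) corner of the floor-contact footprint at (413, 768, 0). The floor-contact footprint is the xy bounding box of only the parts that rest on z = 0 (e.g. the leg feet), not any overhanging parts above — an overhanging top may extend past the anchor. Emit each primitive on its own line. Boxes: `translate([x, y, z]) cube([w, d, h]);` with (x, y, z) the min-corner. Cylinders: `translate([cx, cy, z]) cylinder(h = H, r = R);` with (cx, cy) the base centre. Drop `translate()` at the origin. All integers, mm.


translate([260, 615, 0]) cylinder(h = 3099, r = 153);


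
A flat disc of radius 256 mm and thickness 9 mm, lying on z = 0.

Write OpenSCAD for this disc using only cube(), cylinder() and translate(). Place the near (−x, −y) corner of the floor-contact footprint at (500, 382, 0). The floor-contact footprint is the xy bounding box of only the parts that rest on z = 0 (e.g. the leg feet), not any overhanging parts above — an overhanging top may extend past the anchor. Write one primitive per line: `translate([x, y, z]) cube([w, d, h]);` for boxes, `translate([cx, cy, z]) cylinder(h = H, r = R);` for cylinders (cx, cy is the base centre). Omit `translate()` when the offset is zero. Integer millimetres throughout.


translate([756, 638, 0]) cylinder(h = 9, r = 256);


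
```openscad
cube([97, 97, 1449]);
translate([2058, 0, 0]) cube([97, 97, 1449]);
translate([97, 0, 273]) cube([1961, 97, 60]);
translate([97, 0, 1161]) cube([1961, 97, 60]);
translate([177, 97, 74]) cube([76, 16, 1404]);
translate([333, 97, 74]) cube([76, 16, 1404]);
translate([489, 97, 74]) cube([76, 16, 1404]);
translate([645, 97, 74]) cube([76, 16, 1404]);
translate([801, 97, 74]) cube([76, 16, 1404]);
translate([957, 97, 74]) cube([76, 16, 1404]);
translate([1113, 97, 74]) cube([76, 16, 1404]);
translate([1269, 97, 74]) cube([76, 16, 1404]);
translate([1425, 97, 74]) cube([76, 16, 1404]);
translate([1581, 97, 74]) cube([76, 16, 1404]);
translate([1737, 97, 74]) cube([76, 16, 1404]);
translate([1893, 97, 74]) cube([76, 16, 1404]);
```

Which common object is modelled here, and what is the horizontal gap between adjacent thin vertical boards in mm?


A fence section. The picket gap is 80 mm.

Two posts, two rails, 12 pickets — a fence section. Span 1961 mm holds 12 pickets of 76 mm with 13 equal gaps: ⌊(1961 − 12·76) / 13⌋ = 80 mm.


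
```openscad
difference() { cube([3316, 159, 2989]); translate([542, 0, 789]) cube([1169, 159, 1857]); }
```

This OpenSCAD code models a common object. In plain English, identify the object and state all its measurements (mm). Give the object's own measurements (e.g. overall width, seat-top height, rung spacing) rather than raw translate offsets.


A wall 3316 mm long (x), 159 mm thick (y), 2989 mm tall, with a rectangular window opening cut through it. The opening is 1169 mm wide and 1857 mm tall; its sill is at z = 789 mm and its near (−x) edge is 542 mm from the wall's −x end. The opening passes through the full wall thickness.


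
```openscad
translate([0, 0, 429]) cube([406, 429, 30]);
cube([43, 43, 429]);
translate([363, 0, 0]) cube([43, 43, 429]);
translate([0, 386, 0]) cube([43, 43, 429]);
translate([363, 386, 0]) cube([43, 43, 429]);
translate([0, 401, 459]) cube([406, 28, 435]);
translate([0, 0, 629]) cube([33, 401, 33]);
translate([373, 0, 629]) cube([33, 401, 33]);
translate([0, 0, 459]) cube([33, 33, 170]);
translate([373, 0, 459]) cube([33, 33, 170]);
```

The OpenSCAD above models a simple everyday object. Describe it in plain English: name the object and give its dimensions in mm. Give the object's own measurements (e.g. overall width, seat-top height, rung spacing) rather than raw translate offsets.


A chair. The seat is a 406×429×30 mm slab with its top at z = 459 mm, on four 43×43 mm corner legs (flush with the seat edges, standing on z = 0). A flat backrest 28 mm thick, 435 mm tall, spans the full seat width and rises from the seat top along its +y edge, rear face flush with the rear of the seat. Two armrests of 33×33 mm section run along each side from the seat's front edge to the front of the backrest, top faces 203 mm above the seat top and outer faces flush with the seat's x-edges; a 33×33 mm post under the front of each armrest stands on the seat at the front corner.


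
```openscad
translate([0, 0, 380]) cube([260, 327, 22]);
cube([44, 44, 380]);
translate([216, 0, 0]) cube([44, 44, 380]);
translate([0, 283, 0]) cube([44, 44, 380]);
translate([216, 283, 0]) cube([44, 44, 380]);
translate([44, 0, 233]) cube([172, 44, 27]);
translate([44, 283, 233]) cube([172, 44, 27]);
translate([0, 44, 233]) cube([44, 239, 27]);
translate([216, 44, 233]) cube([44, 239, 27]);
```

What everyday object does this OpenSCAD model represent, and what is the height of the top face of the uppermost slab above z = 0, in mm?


A stool. The seat height is 402 mm.

A 260×327×22 slab at z = 380 on four corner posts — a stool. The seat top is 380 + 22 = 402 mm.


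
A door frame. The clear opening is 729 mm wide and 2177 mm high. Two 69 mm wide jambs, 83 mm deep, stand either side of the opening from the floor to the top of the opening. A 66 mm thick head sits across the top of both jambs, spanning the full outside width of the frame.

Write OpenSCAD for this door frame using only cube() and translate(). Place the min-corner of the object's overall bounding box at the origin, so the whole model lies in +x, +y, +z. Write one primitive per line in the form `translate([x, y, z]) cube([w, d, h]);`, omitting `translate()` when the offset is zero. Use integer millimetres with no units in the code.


cube([69, 83, 2177]);
translate([798, 0, 0]) cube([69, 83, 2177]);
translate([0, 0, 2177]) cube([867, 83, 66]);


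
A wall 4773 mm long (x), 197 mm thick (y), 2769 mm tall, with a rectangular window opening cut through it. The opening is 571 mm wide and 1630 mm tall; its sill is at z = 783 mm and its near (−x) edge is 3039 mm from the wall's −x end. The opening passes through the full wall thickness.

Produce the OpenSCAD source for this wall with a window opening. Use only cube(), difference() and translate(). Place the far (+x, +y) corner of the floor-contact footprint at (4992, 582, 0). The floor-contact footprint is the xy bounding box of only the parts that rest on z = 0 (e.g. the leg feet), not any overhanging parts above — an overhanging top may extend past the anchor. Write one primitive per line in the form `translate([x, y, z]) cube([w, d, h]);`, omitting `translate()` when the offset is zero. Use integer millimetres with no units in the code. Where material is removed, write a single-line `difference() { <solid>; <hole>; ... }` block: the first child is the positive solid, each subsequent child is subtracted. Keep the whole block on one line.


difference() { translate([219, 385, 0]) cube([4773, 197, 2769]); translate([3258, 385, 783]) cube([571, 197, 1630]); }


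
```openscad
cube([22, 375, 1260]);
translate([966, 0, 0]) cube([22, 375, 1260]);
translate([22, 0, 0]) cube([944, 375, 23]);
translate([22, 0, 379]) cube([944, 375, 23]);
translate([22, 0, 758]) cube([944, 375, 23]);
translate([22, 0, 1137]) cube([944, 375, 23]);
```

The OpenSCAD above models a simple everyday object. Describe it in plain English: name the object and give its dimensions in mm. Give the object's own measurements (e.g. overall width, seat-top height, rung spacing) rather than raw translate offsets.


An open bookshelf. Two side panels, each 22 mm thick, 375 mm deep and 1260 mm tall, stand 988 mm apart (outside-to-outside). Between them sit 4 shelves, each 23 mm thick and 375 mm deep, spanning the full gap between the sides. The bottom shelf rests on the floor (its underside at z = 0) and the clear gap between one shelf's top and the next shelf's underside is 356 mm.


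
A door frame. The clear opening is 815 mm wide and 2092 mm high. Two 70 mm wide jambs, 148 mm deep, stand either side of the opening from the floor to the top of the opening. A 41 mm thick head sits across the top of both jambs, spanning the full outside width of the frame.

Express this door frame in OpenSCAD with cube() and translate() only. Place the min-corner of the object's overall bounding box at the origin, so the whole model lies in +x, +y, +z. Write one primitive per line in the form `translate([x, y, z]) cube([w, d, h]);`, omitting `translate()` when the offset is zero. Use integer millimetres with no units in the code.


cube([70, 148, 2092]);
translate([885, 0, 0]) cube([70, 148, 2092]);
translate([0, 0, 2092]) cube([955, 148, 41]);


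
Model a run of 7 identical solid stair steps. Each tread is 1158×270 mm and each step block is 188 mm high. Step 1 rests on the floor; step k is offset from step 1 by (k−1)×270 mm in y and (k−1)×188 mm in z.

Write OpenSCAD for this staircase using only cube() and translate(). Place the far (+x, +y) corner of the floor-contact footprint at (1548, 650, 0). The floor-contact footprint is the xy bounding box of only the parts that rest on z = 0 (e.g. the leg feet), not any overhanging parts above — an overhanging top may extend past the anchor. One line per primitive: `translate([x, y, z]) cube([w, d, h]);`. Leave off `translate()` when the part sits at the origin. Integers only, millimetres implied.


translate([390, 380, 0]) cube([1158, 270, 188]);
translate([390, 650, 188]) cube([1158, 270, 188]);
translate([390, 920, 376]) cube([1158, 270, 188]);
translate([390, 1190, 564]) cube([1158, 270, 188]);
translate([390, 1460, 752]) cube([1158, 270, 188]);
translate([390, 1730, 940]) cube([1158, 270, 188]);
translate([390, 2000, 1128]) cube([1158, 270, 188]);


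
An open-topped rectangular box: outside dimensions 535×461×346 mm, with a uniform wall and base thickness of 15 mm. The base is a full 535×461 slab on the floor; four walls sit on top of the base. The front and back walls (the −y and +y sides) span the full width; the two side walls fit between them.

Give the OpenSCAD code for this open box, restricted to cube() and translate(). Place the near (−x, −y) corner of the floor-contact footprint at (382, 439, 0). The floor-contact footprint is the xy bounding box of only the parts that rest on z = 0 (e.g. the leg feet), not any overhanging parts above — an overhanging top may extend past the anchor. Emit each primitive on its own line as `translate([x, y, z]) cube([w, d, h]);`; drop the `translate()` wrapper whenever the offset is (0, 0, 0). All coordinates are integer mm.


translate([382, 439, 0]) cube([535, 461, 15]);
translate([382, 439, 15]) cube([535, 15, 331]);
translate([382, 885, 15]) cube([535, 15, 331]);
translate([382, 454, 15]) cube([15, 431, 331]);
translate([902, 454, 15]) cube([15, 431, 331]);


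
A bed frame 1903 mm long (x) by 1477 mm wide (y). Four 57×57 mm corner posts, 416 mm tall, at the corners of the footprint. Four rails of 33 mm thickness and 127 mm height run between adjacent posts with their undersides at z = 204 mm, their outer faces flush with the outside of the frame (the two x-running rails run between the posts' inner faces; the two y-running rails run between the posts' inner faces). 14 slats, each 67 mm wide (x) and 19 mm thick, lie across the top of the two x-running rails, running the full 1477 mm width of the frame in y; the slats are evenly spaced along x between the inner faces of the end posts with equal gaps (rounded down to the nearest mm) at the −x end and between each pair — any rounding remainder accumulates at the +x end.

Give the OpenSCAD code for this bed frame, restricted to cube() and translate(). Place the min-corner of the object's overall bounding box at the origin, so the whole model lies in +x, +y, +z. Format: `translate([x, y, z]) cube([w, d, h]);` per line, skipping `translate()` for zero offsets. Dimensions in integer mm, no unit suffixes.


cube([57, 57, 416]);
translate([0, 1420, 0]) cube([57, 57, 416]);
translate([1846, 0, 0]) cube([57, 57, 416]);
translate([1846, 1420, 0]) cube([57, 57, 416]);
translate([57, 0, 204]) cube([1789, 33, 127]);
translate([57, 1444, 204]) cube([1789, 33, 127]);
translate([0, 57, 204]) cube([33, 1363, 127]);
translate([1870, 57, 204]) cube([33, 1363, 127]);
translate([113, 0, 331]) cube([67, 1477, 19]);
translate([236, 0, 331]) cube([67, 1477, 19]);
translate([359, 0, 331]) cube([67, 1477, 19]);
translate([482, 0, 331]) cube([67, 1477, 19]);
translate([605, 0, 331]) cube([67, 1477, 19]);
translate([728, 0, 331]) cube([67, 1477, 19]);
translate([851, 0, 331]) cube([67, 1477, 19]);
translate([974, 0, 331]) cube([67, 1477, 19]);
translate([1097, 0, 331]) cube([67, 1477, 19]);
translate([1220, 0, 331]) cube([67, 1477, 19]);
translate([1343, 0, 331]) cube([67, 1477, 19]);
translate([1466, 0, 331]) cube([67, 1477, 19]);
translate([1589, 0, 331]) cube([67, 1477, 19]);
translate([1712, 0, 331]) cube([67, 1477, 19]);
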